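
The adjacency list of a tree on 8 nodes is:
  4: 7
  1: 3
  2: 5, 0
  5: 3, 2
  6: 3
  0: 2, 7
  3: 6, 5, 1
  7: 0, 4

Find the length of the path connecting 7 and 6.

7 – 0 – 2 – 5 – 3 – 6: 5 edges.

5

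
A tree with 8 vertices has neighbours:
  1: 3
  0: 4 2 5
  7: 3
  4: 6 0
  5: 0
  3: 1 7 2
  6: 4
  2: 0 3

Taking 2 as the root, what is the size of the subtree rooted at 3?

3

The subtree rooted at 3 contains: 3, 7, 1 — 3 nodes.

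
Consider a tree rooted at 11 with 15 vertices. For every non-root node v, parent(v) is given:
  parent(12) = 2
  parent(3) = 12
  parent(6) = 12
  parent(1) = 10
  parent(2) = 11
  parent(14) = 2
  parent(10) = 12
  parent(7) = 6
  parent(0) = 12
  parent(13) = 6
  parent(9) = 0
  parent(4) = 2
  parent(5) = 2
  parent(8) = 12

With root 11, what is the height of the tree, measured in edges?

The longest root-to-leaf path is 11–2–12–6–7 (4 edges).

4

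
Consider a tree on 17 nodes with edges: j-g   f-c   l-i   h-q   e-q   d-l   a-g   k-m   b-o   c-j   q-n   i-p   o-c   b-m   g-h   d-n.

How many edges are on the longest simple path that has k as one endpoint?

13

Distances from k peak at 13, attained at p.
k-m-b-o-c-j-g-h-q-n-d-l-i-p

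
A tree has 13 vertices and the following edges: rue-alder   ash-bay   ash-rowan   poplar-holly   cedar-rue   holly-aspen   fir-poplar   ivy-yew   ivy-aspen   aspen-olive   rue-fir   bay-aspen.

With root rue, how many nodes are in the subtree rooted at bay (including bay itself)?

3

The subtree rooted at bay contains: bay, ash, rowan — 3 nodes.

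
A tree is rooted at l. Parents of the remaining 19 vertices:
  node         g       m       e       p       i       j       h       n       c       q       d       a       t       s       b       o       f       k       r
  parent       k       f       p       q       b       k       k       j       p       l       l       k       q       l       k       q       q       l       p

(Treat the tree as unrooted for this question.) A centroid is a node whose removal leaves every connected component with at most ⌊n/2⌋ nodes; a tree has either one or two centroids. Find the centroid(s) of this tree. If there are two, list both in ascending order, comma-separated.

If l is removed the pieces have sizes 9, 8, 1, 1, all ≤ ⌊20/2⌋ = 10.
No neighbour of l does as well, so l is the unique centroid.

l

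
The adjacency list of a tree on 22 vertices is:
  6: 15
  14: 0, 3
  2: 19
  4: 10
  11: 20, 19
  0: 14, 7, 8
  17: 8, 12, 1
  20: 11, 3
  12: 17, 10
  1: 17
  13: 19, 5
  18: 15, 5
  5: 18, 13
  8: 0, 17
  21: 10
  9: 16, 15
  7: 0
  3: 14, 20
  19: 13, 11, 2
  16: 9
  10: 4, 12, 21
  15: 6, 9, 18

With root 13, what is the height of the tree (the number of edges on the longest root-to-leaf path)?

A deepest node is 21, reached by 13-19-11-20-3-14-0-8-17-12-10-21.
That path has 11 edges, so the height is 11.

11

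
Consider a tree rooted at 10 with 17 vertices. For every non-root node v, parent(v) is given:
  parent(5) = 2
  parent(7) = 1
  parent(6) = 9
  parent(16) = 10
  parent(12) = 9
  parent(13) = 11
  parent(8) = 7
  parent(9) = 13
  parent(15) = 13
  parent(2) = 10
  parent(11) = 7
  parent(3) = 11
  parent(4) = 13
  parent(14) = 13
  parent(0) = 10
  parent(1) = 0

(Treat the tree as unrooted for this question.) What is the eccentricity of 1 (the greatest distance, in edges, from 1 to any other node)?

A farthest node from 1 is 6 (12 also at distance 5).
The path 1-7-11-13-9-6 has 5 edges.

5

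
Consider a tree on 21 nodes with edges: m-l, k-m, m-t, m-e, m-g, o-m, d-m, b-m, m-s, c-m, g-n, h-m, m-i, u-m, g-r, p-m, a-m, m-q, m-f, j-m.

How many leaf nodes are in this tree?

19

The leaves are a, b, c, d, e, f, h, i, j, k, l, n, o, p, q, r, s, t, u.
That is 19 leaves.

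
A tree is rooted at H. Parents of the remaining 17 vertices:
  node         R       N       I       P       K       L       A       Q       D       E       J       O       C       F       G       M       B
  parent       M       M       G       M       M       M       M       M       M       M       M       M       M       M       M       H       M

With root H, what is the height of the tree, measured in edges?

3

I sits deepest: H-M-G-I — 3 edges from the root.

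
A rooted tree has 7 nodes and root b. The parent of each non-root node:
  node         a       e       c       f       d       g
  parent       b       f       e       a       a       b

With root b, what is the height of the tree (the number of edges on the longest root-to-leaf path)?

4

The longest root-to-leaf path is b–a–f–e–c (4 edges).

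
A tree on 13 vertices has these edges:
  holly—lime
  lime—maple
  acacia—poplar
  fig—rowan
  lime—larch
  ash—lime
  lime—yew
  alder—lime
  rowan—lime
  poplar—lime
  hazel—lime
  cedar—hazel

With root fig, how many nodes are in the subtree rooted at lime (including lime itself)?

Descendants of lime (including itself): lime, larch, hazel, ash, maple, alder, holly, poplar, yew, cedar, acacia. That's 11.

11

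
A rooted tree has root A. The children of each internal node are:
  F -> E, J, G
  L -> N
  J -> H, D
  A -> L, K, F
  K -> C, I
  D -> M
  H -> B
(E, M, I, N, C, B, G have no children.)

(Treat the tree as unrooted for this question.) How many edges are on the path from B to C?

6

Walking from B: B–H–J–F–A–K–C. Length 6.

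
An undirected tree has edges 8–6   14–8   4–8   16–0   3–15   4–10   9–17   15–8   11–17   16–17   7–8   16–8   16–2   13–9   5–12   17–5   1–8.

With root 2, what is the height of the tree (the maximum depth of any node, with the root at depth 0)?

4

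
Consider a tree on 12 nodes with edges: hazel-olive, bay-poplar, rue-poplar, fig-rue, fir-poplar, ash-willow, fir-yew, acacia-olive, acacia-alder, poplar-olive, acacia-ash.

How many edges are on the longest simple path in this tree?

6

Starting from fig, a farthest node is willow at distance 6.
One longest path: fig–rue–poplar–olive–acacia–ash–willow.
So the diameter is 6.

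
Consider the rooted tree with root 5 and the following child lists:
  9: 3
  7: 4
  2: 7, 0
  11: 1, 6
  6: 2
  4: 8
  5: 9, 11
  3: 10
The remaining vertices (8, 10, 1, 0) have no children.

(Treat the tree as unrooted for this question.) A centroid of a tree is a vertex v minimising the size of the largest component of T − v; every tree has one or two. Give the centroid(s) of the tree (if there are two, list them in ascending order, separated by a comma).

6, 11

If 11 is removed the pieces have sizes 6, 4, 1, all ≤ ⌊12/2⌋ = 6.
6 is adjacent to 11 and is also a centroid (the largest component after removing it is likewise 6).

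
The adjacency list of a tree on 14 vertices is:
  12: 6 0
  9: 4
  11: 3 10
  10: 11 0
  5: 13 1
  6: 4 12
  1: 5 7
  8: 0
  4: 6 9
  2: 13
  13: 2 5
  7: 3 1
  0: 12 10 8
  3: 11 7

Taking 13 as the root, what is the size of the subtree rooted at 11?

Descendants of 11 (including itself): 11, 10, 0, 12, 8, 6, 4, 9. That's 8.

8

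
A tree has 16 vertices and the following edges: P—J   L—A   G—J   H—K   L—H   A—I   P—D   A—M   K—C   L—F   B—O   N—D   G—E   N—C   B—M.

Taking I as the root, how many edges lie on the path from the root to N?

Climbing from N to the root: N → C → K → H → L → A → I. That's 6 steps.

6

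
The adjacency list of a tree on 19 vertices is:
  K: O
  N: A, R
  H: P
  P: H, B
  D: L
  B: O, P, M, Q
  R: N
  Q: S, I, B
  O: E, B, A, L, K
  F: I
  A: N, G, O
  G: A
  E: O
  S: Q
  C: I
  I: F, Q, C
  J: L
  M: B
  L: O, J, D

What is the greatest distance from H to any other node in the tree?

A farthest node from H is R.
The path H – P – B – O – A – N – R has 6 edges.

6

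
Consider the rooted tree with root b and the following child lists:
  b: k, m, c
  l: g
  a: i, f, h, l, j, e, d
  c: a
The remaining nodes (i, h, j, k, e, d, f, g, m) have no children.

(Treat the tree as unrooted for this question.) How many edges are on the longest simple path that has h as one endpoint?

4

The node farthest from h is k (m also at distance 4), via h–a–c–b–k — 4 edges.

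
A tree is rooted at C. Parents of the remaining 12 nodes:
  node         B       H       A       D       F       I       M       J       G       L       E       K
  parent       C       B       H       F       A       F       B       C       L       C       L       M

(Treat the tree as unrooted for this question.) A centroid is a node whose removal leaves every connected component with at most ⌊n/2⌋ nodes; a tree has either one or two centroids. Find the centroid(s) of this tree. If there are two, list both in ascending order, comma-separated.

If B is removed the pieces have sizes 5, 5, 2, all ≤ ⌊13/2⌋ = 6.
No neighbour of B does as well, so B is the unique centroid.

B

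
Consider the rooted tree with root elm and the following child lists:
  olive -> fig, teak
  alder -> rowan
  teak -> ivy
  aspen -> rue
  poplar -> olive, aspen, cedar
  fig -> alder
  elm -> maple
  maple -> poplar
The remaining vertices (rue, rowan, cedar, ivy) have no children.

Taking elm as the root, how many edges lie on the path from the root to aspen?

3

Path from elm to aspen: elm → maple → poplar → aspen, which has 3 edges.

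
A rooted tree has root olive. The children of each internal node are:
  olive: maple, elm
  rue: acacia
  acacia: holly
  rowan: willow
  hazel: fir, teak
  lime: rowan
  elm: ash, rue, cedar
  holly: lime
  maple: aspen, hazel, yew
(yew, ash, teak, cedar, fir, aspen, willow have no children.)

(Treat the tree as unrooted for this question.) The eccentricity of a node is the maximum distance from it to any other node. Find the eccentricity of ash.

A farthest node from ash is willow.
The path ash-elm-rue-acacia-holly-lime-rowan-willow has 7 edges.

7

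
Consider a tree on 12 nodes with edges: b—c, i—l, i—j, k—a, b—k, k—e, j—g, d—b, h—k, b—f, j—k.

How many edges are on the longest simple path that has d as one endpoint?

5

The node farthest from d is l, via d – b – k – j – i – l — 5 edges.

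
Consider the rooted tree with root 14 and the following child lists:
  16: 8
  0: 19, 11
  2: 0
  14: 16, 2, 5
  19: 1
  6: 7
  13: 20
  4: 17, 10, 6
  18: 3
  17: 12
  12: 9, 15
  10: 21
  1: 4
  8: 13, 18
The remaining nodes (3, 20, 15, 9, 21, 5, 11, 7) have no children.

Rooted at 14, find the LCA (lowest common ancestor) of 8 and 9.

Ancestors of 8 (toward the root): 8, 16, 14.
Ancestors of 9: 9, 12, 17, 4, 1, 19, 0, 2, 14.
The deepest node appearing in both lists is 14.

14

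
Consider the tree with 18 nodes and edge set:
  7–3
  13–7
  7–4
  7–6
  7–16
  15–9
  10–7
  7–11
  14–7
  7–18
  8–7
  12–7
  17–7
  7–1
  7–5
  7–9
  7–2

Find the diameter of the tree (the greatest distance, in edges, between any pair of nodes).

3

A longest path is 15 - 9 - 7 - 13, with 3 edges.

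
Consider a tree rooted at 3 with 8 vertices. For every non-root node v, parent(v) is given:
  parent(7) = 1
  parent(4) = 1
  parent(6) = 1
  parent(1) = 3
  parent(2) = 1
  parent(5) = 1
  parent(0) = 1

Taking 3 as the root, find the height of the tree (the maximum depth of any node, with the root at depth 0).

2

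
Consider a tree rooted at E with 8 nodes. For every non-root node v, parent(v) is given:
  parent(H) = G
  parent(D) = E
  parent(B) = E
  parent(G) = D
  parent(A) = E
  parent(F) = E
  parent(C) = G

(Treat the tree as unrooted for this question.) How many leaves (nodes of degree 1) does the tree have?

5

Exactly 5 nodes have a single neighbour: A, B, C, F, H.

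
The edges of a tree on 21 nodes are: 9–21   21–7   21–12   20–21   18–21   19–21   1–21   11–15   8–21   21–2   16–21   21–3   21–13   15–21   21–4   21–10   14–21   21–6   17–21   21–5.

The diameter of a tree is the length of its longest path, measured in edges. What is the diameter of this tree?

3

BFS from 11 reaches 17 last, at distance 3; BFS from 17 confirms no node is farther.
Path: 11 – 15 – 21 – 17.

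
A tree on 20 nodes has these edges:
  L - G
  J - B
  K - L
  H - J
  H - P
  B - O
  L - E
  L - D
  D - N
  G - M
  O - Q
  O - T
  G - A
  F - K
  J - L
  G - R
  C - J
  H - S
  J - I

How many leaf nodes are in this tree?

The leaves are A, C, E, F, I, M, N, P, Q, R, S, T.
That is 12 leaves.

12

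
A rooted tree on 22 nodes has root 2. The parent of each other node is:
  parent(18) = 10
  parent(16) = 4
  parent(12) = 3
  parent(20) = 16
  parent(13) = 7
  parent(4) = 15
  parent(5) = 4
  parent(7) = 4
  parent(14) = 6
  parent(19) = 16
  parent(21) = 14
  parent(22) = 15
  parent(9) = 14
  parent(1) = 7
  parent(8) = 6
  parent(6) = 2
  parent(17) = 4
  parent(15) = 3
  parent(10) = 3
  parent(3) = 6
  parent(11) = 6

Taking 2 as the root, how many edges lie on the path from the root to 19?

Climbing from 19 to the root: 19 – 16 – 4 – 15 – 3 – 6 – 2. That's 6 steps.

6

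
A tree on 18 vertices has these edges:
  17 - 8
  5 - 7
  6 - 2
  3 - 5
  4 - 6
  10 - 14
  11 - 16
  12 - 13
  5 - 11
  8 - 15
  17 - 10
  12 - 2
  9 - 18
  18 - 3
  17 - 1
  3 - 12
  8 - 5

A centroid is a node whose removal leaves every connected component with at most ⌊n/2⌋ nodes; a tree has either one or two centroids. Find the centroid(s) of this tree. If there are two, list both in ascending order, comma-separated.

5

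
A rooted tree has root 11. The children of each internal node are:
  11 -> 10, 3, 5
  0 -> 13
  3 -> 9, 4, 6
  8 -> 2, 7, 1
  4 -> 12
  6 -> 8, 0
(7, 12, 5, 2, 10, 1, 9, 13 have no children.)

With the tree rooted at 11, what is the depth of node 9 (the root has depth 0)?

Path from 11 to 9: 11 – 3 – 9, which has 2 edges.

2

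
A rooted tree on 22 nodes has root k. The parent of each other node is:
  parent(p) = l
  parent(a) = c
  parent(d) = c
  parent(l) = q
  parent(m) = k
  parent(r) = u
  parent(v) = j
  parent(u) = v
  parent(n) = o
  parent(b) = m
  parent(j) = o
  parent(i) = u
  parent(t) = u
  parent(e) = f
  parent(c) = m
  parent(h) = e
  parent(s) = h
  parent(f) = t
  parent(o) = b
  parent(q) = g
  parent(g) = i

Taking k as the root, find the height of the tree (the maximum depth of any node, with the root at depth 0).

11

p sits deepest: k → m → b → o → j → v → u → i → g → q → l → p — 11 edges from the root.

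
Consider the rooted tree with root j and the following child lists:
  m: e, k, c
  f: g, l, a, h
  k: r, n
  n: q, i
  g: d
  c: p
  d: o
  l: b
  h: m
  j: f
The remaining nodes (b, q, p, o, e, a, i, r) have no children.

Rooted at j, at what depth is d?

Climbing from d to the root: d → g → f → j. That's 3 steps.

3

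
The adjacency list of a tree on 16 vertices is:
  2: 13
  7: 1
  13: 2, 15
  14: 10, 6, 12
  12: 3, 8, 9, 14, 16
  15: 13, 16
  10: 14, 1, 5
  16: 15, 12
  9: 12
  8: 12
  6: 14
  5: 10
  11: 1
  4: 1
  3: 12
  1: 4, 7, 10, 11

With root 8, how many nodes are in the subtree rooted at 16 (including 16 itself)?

16's subtree: {16, 15, 13, 2}, size 4.

4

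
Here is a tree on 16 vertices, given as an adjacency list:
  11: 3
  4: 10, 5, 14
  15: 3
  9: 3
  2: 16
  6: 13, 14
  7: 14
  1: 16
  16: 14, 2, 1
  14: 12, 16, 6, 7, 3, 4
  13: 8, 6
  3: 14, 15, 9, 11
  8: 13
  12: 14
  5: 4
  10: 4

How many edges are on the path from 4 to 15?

3

The path is 4 – 14 – 3 – 15, which has 3 edges.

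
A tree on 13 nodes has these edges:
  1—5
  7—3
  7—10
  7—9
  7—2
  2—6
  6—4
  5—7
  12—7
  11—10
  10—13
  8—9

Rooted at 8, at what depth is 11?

4

Climbing from 11 to the root: 11–10–7–9–8. That's 4 steps.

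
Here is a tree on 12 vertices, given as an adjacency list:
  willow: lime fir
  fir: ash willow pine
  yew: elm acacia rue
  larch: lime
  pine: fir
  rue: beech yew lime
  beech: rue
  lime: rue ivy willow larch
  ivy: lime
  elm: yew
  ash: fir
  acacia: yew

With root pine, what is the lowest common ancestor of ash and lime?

Ancestors of ash (toward the root): ash, fir, pine.
Ancestors of lime: lime, willow, fir, pine.
The deepest node appearing in both lists is fir.

fir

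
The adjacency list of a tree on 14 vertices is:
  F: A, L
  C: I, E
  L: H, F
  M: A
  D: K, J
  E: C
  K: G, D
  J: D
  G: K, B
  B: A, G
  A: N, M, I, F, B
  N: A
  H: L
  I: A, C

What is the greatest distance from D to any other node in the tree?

7

Distances from D peak at 7, attained at H (E also at distance 7).
D-K-G-B-A-F-L-H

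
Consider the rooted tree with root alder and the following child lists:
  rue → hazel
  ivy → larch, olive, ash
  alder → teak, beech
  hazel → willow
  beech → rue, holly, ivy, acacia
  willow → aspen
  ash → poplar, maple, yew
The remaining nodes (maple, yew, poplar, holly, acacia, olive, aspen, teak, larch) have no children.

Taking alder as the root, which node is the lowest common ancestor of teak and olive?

teak's ancestor chain is teak, alder and olive's is olive, ivy, beech, alder; they first meet at alder.

alder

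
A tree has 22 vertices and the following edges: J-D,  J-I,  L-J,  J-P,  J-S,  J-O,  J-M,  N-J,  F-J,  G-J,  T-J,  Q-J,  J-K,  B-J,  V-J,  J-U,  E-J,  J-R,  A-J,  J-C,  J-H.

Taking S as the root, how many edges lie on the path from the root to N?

2

S–J–N — 2 edges.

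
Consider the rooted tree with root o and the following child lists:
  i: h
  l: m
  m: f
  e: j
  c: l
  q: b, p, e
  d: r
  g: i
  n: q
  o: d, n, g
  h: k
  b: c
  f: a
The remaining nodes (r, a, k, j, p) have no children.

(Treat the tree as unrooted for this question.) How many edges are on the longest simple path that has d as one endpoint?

The node farthest from d is a, via d–o–n–q–b–c–l–m–f–a — 9 edges.

9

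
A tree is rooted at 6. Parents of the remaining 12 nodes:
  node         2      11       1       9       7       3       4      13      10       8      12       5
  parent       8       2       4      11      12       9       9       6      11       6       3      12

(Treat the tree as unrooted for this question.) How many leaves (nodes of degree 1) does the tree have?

5

The leaves are 1, 5, 7, 10, 13.
That is 5 leaves.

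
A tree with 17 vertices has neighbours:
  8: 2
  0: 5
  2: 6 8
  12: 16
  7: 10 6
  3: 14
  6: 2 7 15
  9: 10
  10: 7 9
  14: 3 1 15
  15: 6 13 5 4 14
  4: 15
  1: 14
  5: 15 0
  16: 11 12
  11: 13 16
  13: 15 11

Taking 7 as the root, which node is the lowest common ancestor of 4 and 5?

Ancestors of 4 (toward the root): 4, 15, 6, 7.
Ancestors of 5: 5, 15, 6, 7.
The deepest node appearing in both lists is 15.

15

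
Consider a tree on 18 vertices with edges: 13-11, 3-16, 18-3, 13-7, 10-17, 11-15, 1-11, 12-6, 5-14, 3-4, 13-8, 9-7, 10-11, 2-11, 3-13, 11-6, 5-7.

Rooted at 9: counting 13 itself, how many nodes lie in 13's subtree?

Descendants of 13 (including itself): 13, 11, 3, 8, 6, 10, 15, 1, 2, 16, 4, 18, 12, 17. That's 14.

14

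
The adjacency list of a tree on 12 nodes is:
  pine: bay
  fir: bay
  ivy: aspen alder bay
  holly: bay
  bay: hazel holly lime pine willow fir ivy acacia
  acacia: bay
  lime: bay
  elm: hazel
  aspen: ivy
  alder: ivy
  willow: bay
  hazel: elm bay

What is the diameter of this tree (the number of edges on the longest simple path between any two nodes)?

Starting from alder, a farthest node is elm at distance 4.
One longest path: alder–ivy–bay–hazel–elm.
So the diameter is 4.

4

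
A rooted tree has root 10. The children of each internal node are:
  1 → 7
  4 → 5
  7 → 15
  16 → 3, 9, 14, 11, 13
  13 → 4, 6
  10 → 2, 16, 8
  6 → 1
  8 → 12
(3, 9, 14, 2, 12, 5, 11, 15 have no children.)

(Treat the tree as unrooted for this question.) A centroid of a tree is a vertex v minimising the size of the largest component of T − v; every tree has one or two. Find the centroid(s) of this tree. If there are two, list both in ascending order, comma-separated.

16

Removing 16 splits the tree into components of sizes 7, 4, 1, 1, 1, 1; the largest is 7 ≤ ⌊16/2⌋ = 8.
No neighbour of 16 does as well, so 16 is the unique centroid.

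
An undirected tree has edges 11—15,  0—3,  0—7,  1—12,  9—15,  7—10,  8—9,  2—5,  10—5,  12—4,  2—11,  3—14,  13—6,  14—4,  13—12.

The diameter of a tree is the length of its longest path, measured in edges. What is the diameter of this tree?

14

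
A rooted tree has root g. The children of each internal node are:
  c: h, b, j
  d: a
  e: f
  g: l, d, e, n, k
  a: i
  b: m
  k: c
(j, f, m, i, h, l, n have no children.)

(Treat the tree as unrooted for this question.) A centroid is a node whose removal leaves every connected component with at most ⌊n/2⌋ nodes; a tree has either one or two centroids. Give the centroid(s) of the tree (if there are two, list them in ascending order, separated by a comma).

g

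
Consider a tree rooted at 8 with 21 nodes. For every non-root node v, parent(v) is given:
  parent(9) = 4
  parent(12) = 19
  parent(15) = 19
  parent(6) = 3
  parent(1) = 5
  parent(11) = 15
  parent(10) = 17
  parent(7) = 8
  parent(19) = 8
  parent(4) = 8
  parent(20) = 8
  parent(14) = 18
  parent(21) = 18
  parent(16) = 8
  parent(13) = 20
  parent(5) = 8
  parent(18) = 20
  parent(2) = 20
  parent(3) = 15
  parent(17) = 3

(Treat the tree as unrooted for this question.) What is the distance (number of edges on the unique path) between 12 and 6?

4

Walking from 12: 12–19–15–3–6. Length 4.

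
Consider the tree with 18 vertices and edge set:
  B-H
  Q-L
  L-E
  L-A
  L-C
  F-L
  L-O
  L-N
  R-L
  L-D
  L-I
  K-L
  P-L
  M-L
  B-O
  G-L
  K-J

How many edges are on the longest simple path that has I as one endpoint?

A farthest node from I is H.
The path I-L-O-B-H has 4 edges.

4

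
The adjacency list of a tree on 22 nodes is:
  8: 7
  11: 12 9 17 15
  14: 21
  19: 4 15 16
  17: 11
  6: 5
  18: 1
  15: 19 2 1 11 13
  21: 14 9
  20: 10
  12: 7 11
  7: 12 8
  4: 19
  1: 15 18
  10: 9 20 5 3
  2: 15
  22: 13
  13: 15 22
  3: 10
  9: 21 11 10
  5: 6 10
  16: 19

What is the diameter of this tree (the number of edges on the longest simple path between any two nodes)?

A longest path is 6 - 5 - 10 - 9 - 11 - 15 - 1 - 18, with 7 edges.

7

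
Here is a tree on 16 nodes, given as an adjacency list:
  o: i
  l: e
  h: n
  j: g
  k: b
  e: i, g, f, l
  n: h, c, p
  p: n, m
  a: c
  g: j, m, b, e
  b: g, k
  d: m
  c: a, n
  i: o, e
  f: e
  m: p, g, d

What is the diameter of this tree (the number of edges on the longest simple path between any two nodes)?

A longest path is a-c-n-p-m-g-e-i-o, with 8 edges.

8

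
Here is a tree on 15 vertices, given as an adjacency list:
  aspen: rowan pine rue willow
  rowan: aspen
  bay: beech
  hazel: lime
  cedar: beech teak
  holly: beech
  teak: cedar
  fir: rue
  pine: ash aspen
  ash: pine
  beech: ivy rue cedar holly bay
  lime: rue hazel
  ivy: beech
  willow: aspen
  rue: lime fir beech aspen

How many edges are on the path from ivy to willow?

ivy - beech - rue - aspen - willow: 4 edges.

4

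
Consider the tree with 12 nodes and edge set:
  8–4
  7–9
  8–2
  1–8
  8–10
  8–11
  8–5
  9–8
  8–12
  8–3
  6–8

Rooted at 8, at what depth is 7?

8–9–7 — 2 edges.

2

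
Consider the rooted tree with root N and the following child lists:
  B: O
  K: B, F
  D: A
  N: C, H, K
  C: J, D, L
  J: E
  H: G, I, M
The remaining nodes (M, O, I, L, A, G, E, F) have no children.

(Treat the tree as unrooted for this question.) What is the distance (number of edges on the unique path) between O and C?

O–B–K–N–C: 4 edges.

4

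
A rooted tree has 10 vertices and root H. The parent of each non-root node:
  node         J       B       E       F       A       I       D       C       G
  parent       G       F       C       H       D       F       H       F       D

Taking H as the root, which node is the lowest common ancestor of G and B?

Path G→root: G D H; path B→root: B F H.
First common node: H.

H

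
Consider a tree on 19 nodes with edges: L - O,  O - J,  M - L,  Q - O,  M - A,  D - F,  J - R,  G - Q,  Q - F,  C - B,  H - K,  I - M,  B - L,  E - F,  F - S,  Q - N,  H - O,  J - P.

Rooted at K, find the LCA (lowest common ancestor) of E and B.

Path E→root: E F Q O H K; path B→root: B L O H K.
First common node: O.

O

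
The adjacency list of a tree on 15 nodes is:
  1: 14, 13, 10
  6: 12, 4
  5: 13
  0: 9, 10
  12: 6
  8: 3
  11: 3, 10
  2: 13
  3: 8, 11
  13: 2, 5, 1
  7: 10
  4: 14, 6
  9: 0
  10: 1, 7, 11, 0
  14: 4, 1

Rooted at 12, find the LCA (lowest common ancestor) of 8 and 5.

1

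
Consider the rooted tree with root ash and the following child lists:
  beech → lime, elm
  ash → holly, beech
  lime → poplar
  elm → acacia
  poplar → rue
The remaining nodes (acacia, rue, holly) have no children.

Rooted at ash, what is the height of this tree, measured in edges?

4

rue sits deepest: ash–beech–lime–poplar–rue — 4 edges from the root.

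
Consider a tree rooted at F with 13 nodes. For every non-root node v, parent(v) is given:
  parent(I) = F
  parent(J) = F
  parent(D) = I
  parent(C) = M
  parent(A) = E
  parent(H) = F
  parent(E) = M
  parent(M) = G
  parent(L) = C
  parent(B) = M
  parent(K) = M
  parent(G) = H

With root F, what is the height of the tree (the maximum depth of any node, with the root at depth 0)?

5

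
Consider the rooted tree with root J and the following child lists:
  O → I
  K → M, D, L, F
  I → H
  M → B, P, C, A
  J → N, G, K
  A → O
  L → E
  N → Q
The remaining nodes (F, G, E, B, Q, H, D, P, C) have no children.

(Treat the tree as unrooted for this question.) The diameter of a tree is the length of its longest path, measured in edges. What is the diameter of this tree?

8

A longest path is H – I – O – A – M – K – J – N – Q, with 8 edges.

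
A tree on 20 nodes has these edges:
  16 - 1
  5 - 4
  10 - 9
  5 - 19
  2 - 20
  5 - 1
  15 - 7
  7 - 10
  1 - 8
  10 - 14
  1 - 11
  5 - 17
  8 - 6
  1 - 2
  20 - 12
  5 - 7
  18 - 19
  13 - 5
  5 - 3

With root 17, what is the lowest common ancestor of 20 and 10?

5

Path 20→root: 20 2 1 5 17; path 10→root: 10 7 5 17.
First common node: 5.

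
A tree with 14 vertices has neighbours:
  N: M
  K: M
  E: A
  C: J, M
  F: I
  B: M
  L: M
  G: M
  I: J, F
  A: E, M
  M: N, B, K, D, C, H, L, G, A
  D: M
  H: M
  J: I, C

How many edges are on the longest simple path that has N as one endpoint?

Distances from N peak at 5, attained at F.
N – M – C – J – I – F

5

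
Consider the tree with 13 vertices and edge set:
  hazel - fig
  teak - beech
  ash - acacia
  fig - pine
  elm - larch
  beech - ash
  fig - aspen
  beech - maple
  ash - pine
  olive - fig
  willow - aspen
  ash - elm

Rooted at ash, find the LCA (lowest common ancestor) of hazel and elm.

ash

Path hazel→root: hazel fig pine ash; path elm→root: elm ash.
First common node: ash.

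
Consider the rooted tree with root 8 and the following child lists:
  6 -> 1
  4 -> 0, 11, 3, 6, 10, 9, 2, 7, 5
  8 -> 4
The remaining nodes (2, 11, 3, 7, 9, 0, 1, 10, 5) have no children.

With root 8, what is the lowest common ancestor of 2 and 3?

4

Ancestors of 2 (toward the root): 2, 4, 8.
Ancestors of 3: 3, 4, 8.
The deepest node appearing in both lists is 4.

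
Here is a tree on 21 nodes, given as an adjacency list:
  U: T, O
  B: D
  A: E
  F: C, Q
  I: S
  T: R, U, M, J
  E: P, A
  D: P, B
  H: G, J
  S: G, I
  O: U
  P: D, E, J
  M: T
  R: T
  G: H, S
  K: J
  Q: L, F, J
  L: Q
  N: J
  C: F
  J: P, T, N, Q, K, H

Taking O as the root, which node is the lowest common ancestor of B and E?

P

B's ancestor chain is B, D, P, J, T, U, O and E's is E, P, J, T, U, O; they first meet at P.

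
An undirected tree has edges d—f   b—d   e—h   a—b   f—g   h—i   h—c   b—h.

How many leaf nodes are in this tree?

The leaves are a, c, e, g, i.
That is 5 leaves.

5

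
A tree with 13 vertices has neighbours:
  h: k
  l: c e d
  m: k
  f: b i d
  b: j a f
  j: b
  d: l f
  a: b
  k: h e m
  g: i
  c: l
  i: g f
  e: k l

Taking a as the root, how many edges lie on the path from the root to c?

5

Climbing from c to the root: c → l → d → f → b → a. That's 5 steps.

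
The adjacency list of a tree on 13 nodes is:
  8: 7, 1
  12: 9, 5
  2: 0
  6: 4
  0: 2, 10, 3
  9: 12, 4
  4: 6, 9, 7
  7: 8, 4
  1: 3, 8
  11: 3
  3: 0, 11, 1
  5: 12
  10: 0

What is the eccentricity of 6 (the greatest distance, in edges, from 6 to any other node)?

A farthest node from 6 is 10 (2 also at distance 7).
The path 6–4–7–8–1–3–0–10 has 7 edges.

7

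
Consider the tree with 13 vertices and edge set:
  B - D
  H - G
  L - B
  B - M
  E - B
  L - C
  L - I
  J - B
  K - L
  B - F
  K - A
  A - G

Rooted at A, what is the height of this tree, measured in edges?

The longest root-to-leaf path is A-K-L-B-F (4 edges).

4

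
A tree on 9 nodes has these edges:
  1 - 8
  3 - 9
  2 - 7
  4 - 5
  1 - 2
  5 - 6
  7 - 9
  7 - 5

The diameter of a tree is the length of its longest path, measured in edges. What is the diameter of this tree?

5

Starting from 8, a farthest node is 6 at distance 5.
One longest path: 8 – 1 – 2 – 7 – 5 – 6.
So the diameter is 5.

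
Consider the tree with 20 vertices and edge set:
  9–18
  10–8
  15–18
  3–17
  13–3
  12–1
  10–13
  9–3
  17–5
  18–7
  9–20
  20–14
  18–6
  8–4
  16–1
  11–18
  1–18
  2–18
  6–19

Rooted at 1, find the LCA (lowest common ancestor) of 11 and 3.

18

11's ancestor chain is 11, 18, 1 and 3's is 3, 9, 18, 1; they first meet at 18.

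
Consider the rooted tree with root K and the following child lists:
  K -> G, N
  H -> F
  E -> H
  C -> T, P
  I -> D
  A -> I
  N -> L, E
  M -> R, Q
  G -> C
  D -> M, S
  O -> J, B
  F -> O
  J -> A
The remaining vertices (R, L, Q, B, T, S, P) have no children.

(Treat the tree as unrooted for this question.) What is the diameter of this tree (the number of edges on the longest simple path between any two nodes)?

BFS from R reaches T last, at distance 14; BFS from T confirms no node is farther.
Path: R - M - D - I - A - J - O - F - H - E - N - K - G - C - T.

14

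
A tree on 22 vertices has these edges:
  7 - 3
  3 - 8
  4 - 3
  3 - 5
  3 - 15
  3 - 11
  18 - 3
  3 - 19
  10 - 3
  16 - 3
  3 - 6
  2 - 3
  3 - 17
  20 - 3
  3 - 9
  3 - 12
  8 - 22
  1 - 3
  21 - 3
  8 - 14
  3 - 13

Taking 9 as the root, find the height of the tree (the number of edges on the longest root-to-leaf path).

3

22 sits deepest: 9-3-8-22 — 3 edges from the root.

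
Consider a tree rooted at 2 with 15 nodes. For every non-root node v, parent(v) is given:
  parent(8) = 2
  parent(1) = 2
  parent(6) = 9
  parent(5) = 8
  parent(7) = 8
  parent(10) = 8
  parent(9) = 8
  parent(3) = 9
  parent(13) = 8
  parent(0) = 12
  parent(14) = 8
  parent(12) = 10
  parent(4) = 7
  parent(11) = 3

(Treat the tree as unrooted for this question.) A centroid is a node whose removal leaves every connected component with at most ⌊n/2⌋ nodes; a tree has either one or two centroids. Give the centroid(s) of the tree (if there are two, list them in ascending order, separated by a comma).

8

If 8 is removed the pieces have sizes 4, 3, 2, 2, 1, 1, 1, all ≤ ⌊15/2⌋ = 7.
No neighbour of 8 does as well, so 8 is the unique centroid.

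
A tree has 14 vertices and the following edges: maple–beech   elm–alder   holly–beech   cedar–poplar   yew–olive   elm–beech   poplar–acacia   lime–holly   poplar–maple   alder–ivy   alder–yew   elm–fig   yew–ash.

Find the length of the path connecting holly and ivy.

The path is holly - beech - elm - alder - ivy, which has 4 edges.

4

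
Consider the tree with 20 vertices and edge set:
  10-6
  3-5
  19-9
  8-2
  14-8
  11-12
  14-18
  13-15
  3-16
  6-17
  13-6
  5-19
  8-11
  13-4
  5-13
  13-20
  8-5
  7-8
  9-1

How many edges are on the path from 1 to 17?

6

1 – 9 – 19 – 5 – 13 – 6 – 17: 6 edges.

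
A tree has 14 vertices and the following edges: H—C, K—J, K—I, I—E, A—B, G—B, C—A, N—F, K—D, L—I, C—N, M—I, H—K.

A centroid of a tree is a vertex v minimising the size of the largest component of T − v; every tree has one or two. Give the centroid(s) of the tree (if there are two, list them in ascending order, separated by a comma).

Delete H: the remaining components have sizes 7, 6. Max 7 ≤ 7, so H is a centroid.
K is adjacent to H and is also a centroid (the largest component after removing it is likewise 7).

H, K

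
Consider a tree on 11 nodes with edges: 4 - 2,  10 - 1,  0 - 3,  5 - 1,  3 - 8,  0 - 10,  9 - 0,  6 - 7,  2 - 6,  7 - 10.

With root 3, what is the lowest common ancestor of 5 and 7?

Path 5→root: 5 1 10 0 3; path 7→root: 7 10 0 3.
First common node: 10.

10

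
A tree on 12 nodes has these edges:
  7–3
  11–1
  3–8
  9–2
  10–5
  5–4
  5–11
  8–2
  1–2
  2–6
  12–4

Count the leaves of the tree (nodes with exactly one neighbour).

The leaves are 6, 7, 9, 10, 12.
That is 5 leaves.

5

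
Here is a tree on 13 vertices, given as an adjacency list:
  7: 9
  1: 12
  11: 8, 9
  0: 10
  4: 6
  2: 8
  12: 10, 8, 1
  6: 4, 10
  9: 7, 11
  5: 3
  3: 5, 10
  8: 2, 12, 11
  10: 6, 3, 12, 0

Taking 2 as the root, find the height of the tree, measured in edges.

A deepest node is 4, reached by 2–8–12–10–6–4.
That path has 5 edges, so the height is 5.

5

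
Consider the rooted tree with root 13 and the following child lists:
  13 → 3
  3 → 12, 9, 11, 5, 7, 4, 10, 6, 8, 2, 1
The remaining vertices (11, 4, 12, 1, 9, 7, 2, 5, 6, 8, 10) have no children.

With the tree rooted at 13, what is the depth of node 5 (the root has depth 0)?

13 – 3 – 5 — 2 edges.

2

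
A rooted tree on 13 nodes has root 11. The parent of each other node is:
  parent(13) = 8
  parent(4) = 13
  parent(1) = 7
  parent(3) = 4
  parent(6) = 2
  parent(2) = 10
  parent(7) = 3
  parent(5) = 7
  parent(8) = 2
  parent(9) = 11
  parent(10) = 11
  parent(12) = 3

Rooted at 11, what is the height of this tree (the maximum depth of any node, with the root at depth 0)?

The longest root-to-leaf path is 11 → 10 → 2 → 8 → 13 → 4 → 3 → 7 → 1 (8 edges).

8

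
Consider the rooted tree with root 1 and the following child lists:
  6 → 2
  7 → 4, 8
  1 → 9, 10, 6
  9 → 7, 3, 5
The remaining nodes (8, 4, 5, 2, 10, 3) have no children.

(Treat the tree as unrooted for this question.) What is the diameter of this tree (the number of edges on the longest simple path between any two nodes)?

BFS from 2 reaches 4 last, at distance 5; BFS from 4 confirms no node is farther.
Path: 2-6-1-9-7-4.

5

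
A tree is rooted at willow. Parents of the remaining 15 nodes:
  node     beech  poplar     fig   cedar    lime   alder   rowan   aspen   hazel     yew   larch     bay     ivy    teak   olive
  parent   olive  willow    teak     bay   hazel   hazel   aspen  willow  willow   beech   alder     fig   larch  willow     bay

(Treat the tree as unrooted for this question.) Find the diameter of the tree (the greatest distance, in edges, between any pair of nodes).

10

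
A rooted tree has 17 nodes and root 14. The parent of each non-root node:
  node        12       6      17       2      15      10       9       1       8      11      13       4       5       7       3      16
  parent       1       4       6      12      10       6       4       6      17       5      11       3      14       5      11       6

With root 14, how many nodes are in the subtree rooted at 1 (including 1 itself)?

3

The subtree rooted at 1 contains: 1, 12, 2 — 3 nodes.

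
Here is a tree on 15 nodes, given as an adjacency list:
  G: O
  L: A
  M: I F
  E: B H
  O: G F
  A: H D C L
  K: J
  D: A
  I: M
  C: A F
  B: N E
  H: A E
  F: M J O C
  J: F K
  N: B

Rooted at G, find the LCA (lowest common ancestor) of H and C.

H's ancestor chain is H, A, C, F, O, G and C's is C, F, O, G; they first meet at C.

C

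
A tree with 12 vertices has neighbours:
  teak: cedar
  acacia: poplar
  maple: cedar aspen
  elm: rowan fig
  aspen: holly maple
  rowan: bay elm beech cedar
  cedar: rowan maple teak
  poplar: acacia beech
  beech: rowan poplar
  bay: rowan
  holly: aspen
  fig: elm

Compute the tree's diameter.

7

Starting from acacia, a farthest node is holly at distance 7.
One longest path: acacia-poplar-beech-rowan-cedar-maple-aspen-holly.
So the diameter is 7.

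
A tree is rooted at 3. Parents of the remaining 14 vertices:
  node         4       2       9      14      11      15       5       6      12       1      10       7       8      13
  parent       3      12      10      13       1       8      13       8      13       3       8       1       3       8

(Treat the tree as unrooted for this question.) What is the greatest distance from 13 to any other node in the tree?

The node farthest from 13 is 11 (7 also at distance 4), via 13–8–3–1–11 — 4 edges.

4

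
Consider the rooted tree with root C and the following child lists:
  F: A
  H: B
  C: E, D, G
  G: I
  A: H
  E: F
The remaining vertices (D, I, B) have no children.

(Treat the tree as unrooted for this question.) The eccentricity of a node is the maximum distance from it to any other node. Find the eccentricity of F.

Distances from F peak at 4, attained at I.
F–E–C–G–I

4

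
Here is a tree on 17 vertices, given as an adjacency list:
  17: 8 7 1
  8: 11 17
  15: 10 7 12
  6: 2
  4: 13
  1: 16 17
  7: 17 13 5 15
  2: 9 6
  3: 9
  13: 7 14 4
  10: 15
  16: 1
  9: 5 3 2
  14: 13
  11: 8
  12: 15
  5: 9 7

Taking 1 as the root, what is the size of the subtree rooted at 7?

Descendants of 7 (including itself): 7, 5, 13, 15, 9, 14, 4, 10, 12, 3, 2, 6. That's 12.

12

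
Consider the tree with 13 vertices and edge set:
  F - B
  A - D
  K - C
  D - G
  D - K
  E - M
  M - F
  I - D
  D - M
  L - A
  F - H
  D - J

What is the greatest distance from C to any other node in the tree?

5

A farthest node from C is H (B also at distance 5).
The path C–K–D–M–F–H has 5 edges.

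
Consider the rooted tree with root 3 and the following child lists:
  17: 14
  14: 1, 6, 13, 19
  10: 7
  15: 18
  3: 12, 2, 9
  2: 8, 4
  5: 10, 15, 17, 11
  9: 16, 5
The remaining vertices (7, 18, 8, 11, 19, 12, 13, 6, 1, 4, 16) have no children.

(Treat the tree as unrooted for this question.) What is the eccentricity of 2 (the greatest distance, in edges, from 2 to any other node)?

6

The node farthest from 2 is 1 (13, 6, 19 also at distance 6), via 2-3-9-5-17-14-1 — 6 edges.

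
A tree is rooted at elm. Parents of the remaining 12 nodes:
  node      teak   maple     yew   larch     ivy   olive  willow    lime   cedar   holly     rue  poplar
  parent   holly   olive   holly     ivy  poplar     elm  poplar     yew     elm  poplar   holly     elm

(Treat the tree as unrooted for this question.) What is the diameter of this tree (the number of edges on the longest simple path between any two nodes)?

6

Starting from maple, a farthest node is lime at distance 6.
One longest path: maple–olive–elm–poplar–holly–yew–lime.
So the diameter is 6.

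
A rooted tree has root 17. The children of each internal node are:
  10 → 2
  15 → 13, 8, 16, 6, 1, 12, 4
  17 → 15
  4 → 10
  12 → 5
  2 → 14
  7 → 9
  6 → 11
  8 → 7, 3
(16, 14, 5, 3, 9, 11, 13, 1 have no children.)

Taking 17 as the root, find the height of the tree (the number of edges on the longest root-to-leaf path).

A deepest node is 14, reached by 17 – 15 – 4 – 10 – 2 – 14.
That path has 5 edges, so the height is 5.

5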